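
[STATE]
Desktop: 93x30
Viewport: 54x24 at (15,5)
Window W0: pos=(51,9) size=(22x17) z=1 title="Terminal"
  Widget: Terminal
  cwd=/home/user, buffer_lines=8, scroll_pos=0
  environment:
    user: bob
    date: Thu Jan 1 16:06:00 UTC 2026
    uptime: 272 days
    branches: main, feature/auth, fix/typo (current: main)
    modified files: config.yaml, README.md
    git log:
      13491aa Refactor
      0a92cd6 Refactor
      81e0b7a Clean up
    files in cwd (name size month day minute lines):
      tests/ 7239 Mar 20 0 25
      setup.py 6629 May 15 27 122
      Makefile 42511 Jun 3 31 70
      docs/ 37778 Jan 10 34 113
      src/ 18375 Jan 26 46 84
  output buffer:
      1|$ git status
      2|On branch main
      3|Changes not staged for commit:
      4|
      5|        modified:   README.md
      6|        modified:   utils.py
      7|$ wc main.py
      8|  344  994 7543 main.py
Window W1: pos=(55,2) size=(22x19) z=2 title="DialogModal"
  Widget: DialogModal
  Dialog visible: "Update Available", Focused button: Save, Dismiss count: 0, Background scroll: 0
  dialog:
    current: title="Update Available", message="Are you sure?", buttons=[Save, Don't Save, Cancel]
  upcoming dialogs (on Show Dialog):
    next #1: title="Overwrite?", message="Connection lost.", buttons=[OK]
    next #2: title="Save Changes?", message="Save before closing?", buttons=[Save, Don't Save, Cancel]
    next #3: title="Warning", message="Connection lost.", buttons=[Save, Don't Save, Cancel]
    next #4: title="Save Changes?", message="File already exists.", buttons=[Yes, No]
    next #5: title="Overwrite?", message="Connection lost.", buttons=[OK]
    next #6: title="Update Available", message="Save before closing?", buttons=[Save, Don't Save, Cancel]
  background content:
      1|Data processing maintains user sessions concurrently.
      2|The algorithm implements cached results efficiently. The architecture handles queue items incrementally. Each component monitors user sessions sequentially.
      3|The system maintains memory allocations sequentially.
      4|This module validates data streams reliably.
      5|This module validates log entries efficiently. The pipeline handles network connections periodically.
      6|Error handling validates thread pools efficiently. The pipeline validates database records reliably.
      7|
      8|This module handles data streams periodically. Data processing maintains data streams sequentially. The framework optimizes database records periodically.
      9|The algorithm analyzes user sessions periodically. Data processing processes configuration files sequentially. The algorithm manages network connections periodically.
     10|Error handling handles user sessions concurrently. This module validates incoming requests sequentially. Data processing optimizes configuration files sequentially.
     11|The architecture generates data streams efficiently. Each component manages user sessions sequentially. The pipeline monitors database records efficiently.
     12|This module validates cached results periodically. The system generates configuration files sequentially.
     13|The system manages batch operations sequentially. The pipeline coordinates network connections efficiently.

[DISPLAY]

                                        ┃Data processi
                                        ┃The algorithm
                                        ┃The system ma
                                        ┃This module v
                                    ┏━━━┃This module v
                                    ┃ Te┃Er┌──────────
                                    ┠───┃  │Update Ava
                                    ┃$ g┃Th│Are you su
                                    ┃On ┃Th│[Save]  Do
                                    ┃Cha┃Er└──────────
                                    ┃   ┃The architect
                                    ┃   ┃This module v
                                    ┃   ┃The system ma
                                    ┃$ w┃             
                                    ┃  3┃             
                                    ┃$ █┗━━━━━━━━━━━━━
                                    ┃                 
                                    ┃                 
                                    ┃                 
                                    ┃                 
                                    ┗━━━━━━━━━━━━━━━━━
                                                      
                                                      
                                                      


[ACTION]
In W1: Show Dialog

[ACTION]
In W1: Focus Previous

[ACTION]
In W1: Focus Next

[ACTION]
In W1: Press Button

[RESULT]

                                        ┃Data processi
                                        ┃The algorithm
                                        ┃The system ma
                                        ┃This module v
                                    ┏━━━┃This module v
                                    ┃ Te┃Error handlin
                                    ┠───┃             
                                    ┃$ g┃This module h
                                    ┃On ┃The algorithm
                                    ┃Cha┃Error handlin
                                    ┃   ┃The architect
                                    ┃   ┃This module v
                                    ┃   ┃The system ma
                                    ┃$ w┃             
                                    ┃  3┃             
                                    ┃$ █┗━━━━━━━━━━━━━
                                    ┃                 
                                    ┃                 
                                    ┃                 
                                    ┃                 
                                    ┗━━━━━━━━━━━━━━━━━
                                                      
                                                      
                                                      


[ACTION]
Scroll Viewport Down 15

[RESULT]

                                        ┃The algorithm
                                        ┃The system ma
                                        ┃This module v
                                    ┏━━━┃This module v
                                    ┃ Te┃Error handlin
                                    ┠───┃             
                                    ┃$ g┃This module h
                                    ┃On ┃The algorithm
                                    ┃Cha┃Error handlin
                                    ┃   ┃The architect
                                    ┃   ┃This module v
                                    ┃   ┃The system ma
                                    ┃$ w┃             
                                    ┃  3┃             
                                    ┃$ █┗━━━━━━━━━━━━━
                                    ┃                 
                                    ┃                 
                                    ┃                 
                                    ┃                 
                                    ┗━━━━━━━━━━━━━━━━━
                                                      
                                                      
                                                      
                                                      


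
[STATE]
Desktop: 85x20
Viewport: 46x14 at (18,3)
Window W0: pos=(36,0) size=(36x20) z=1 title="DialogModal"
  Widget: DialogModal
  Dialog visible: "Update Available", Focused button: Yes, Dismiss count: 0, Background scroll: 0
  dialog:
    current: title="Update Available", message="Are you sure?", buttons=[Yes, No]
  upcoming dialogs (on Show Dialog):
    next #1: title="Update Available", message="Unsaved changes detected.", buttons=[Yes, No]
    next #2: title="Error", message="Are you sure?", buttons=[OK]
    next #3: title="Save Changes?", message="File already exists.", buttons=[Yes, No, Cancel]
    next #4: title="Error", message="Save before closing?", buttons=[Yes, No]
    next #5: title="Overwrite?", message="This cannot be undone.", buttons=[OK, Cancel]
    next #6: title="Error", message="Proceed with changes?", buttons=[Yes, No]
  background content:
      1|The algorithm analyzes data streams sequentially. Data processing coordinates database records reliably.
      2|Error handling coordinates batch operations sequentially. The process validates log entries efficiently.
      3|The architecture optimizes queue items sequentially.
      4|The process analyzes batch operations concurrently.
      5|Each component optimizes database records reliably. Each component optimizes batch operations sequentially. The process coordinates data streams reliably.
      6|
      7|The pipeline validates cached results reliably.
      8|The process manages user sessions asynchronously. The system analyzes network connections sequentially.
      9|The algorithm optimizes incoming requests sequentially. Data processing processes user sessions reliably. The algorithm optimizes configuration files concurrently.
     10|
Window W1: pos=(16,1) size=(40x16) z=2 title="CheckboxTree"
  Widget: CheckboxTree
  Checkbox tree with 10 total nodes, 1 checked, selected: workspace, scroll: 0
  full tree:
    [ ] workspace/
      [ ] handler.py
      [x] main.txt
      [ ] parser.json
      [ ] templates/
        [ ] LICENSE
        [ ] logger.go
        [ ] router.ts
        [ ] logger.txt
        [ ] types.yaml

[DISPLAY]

─────────────────────────────────────┨zes data
[-] workspace/                       ┃dinates 
  [ ] handler.py                     ┃timizes 
  [x] main.txt                       ┃s batch 
  [ ] parser.json                    ┃mizes da
  [ ] templates/                     ┃───────┐
    [ ] LICENSE                      ┃ilable │
    [ ] logger.go                    ┃ure?   │
    [ ] router.ts                    ┃No     │
    [ ] logger.txt                   ┃───────┘
    [ ] types.yaml                   ┃        
                                     ┃        
                                     ┃        
━━━━━━━━━━━━━━━━━━━━━━━━━━━━━━━━━━━━━┛        


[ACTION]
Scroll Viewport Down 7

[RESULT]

  [x] main.txt                       ┃s batch 
  [ ] parser.json                    ┃mizes da
  [ ] templates/                     ┃───────┐
    [ ] LICENSE                      ┃ilable │
    [ ] logger.go                    ┃ure?   │
    [ ] router.ts                    ┃No     │
    [ ] logger.txt                   ┃───────┘
    [ ] types.yaml                   ┃        
                                     ┃        
                                     ┃        
━━━━━━━━━━━━━━━━━━━━━━━━━━━━━━━━━━━━━┛        
                  ┃                           
                  ┃                           
                  ┗━━━━━━━━━━━━━━━━━━━━━━━━━━━


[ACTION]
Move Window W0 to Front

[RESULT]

  [x] main.txt    ┃The process analyzes batch 
  [ ] parser.json ┃Each component optimizes da
  [ ] templates/  ┃       ┌──────────────────┐
    [ ] LICENSE   ┃The pip│ Update Available │
    [ ] logger.go ┃The pro│  Are you sure?   │
    [ ] router.ts ┃The alg│    [Yes]  No     │
    [ ] logger.txt┃       └──────────────────┘
    [ ] types.yaml┃                           
                  ┃                           
                  ┃                           
━━━━━━━━━━━━━━━━━━┃                           
                  ┃                           
                  ┃                           
                  ┗━━━━━━━━━━━━━━━━━━━━━━━━━━━


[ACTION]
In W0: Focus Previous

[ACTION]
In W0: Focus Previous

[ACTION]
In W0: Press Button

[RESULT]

  [x] main.txt    ┃The process analyzes batch 
  [ ] parser.json ┃Each component optimizes da
  [ ] templates/  ┃                           
    [ ] LICENSE   ┃The pipeline validates cach
    [ ] logger.go ┃The process manages user se
    [ ] router.ts ┃The algorithm optimizes inc
    [ ] logger.txt┃                           
    [ ] types.yaml┃                           
                  ┃                           
                  ┃                           
━━━━━━━━━━━━━━━━━━┃                           
                  ┃                           
                  ┃                           
                  ┗━━━━━━━━━━━━━━━━━━━━━━━━━━━


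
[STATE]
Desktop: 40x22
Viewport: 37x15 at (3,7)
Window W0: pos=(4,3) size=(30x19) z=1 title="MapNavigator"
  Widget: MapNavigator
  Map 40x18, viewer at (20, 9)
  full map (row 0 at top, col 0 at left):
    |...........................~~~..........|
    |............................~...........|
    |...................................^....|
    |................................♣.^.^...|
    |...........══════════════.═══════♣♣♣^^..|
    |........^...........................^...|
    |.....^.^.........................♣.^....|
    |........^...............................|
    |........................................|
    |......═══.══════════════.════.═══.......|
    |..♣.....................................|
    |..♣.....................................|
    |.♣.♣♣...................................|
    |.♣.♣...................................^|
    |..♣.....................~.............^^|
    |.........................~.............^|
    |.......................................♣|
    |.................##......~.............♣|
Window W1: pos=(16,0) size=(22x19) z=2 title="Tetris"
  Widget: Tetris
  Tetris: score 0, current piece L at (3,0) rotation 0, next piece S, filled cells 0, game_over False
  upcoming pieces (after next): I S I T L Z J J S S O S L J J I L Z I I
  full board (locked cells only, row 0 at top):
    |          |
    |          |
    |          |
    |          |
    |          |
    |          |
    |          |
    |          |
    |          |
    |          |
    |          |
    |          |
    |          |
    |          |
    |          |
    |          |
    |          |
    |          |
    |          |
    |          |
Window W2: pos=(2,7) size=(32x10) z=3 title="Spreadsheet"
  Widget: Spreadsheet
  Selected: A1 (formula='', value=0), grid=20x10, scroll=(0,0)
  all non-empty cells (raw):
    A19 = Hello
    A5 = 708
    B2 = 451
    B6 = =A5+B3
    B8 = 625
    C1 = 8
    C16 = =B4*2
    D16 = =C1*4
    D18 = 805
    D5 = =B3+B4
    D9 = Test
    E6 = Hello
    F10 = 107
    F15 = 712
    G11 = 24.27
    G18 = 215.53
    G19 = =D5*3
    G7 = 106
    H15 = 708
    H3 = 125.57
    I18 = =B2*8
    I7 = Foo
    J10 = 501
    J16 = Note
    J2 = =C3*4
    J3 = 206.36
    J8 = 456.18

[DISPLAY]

━━━━━━━━━━━━━━━━━━━━━━━━━━━━━━┓   ┃  
 Spreadsheet                  ┃   ┃  
──────────────────────────────┨   ┃  
A1:                           ┃   ┃  
       A       B       C      ┃   ┃  
------------------------------┃   ┃  
  1      [0]       0       8  ┃   ┃  
  2        0     451       0  ┃   ┃  
  3        0       0       0  ┃   ┃  
━━━━━━━━━━━━━━━━━━━━━━━━━━━━━━┛   ┃  
 ┃...........┃          │         ┃  
 ┃...........┗━━━━━━━━━━━━━━━━━━━━┛  
 ┃...................~........┃      
 ┃............................┃      
 ┗━━━━━━━━━━━━━━━━━━━━━━━━━━━━┛      


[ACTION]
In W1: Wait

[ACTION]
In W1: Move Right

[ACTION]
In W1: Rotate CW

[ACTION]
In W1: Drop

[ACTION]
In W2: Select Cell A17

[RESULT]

━━━━━━━━━━━━━━━━━━━━━━━━━━━━━━┓   ┃  
 Spreadsheet                  ┃   ┃  
──────────────────────────────┨   ┃  
A17:                          ┃   ┃  
       A       B       C      ┃   ┃  
------------------------------┃   ┃  
  1        0       0       8  ┃   ┃  
  2        0     451       0  ┃   ┃  
  3        0       0       0  ┃   ┃  
━━━━━━━━━━━━━━━━━━━━━━━━━━━━━━┛   ┃  
 ┃...........┃          │         ┃  
 ┃...........┗━━━━━━━━━━━━━━━━━━━━┛  
 ┃...................~........┃      
 ┃............................┃      
 ┗━━━━━━━━━━━━━━━━━━━━━━━━━━━━┛      


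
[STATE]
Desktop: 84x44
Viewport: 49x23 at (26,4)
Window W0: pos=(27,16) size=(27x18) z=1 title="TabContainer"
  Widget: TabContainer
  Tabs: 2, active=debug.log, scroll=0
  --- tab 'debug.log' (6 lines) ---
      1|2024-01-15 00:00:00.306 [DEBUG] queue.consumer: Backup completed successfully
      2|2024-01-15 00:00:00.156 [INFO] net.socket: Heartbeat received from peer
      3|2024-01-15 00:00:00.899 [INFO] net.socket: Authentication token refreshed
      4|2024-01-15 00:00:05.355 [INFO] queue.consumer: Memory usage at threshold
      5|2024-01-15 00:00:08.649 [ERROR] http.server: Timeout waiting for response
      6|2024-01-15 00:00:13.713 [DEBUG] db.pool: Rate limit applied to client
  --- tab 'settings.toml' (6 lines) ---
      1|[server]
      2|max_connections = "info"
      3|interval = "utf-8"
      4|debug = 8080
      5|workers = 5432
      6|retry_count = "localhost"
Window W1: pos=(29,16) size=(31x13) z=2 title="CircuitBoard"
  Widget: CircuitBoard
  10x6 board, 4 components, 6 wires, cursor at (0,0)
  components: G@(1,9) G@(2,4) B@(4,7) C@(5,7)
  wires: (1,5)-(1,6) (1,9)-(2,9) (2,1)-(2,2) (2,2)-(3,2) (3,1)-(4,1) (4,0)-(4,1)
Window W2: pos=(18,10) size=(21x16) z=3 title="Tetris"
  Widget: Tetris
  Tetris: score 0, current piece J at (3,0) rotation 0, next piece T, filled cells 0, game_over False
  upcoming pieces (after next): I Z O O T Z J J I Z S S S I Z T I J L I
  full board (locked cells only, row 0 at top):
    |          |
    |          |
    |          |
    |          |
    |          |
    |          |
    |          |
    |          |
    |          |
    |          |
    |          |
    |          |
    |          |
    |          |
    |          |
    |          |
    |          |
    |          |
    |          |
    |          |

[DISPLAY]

                                                 
                                                 
                                                 
                                                 
                                                 
                                                 
━━━━━━━━━━━━┓                                    
            ┃                                    
────────────┨                                    
   │Next:   ┃                                    
   │ ▒      ┃                                    
   │▒▒▒     ┃                                    
   │        ┃━━━━━━━━━━━━━━━━━━━━┓               
   │        ┃oard                ┃               
   │        ┃────────────────────┨               
   │Score:  ┃3 4 5 6 7 8 9       ┃               
   │0       ┃                    ┃               
   │        ┃                    ┃               
   │        ┃               · ─ ·┃               
   │        ┃                    ┃               
   │        ┃ ─ ·       G        ┃               
━━━━━━━━━━━━┛   │                ┃               
 ┃2┃3       ·   ·                ┃               


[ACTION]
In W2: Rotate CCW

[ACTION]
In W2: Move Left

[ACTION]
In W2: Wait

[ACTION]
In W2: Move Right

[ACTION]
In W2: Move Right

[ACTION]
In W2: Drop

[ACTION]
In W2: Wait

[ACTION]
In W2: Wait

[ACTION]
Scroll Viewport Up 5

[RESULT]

                                                 
                                                 
                                                 
                                                 
                                                 
                                                 
                                                 
                                                 
                                                 
                                                 
━━━━━━━━━━━━┓                                    
            ┃                                    
────────────┨                                    
   │Next:   ┃                                    
   │ ▒      ┃                                    
   │▒▒▒     ┃                                    
   │        ┃━━━━━━━━━━━━━━━━━━━━┓               
   │        ┃oard                ┃               
   │        ┃────────────────────┨               
   │Score:  ┃3 4 5 6 7 8 9       ┃               
   │0       ┃                    ┃               
   │        ┃                    ┃               
   │        ┃               · ─ ·┃               


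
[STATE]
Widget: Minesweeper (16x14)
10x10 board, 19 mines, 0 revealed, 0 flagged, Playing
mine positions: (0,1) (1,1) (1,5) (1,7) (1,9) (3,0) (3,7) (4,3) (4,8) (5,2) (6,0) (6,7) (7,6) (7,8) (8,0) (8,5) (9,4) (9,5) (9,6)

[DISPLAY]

■■■■■■■■■■      
■■■■■■■■■■      
■■■■■■■■■■      
■■■■■■■■■■      
■■■■■■■■■■      
■■■■■■■■■■      
■■■■■■■■■■      
■■■■■■■■■■      
■■■■■■■■■■      
■■■■■■■■■■      
                
                
                
                


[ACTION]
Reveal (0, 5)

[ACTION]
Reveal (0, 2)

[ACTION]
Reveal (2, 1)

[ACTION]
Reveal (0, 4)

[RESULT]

■■2■11■■■■      
■■■■■■■■■■      
■2■■■■■■■■      
■■■■■■■■■■      
■■■■■■■■■■      
■■■■■■■■■■      
■■■■■■■■■■      
■■■■■■■■■■      
■■■■■■■■■■      
■■■■■■■■■■      
                
                
                
                


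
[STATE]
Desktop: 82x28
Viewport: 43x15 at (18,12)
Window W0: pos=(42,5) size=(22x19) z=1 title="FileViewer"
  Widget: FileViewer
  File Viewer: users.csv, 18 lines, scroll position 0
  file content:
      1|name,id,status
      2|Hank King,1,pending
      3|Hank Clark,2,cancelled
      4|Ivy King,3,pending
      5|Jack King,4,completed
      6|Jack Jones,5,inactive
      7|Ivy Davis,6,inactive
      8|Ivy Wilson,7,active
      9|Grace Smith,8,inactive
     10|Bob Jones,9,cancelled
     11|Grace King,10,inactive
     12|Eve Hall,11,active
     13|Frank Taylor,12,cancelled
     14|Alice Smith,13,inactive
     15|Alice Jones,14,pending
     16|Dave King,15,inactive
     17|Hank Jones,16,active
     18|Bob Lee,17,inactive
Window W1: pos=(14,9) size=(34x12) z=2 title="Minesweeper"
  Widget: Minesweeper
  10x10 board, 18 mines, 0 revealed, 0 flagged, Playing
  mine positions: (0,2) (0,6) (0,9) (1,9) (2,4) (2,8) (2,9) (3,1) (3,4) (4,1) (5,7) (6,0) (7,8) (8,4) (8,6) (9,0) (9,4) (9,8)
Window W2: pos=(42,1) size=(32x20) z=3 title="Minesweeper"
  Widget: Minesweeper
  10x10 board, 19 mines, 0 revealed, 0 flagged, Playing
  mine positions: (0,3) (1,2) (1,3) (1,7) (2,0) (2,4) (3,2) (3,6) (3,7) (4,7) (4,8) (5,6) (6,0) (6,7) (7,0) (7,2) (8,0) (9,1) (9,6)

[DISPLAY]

■■■■■■■                 ┃■■■■■■■■■■        
■■■■■■■                 ┃■■■■■■■■■■        
■■■■■■■                 ┃                  
■■■■■■■                 ┃                  
■■■■■■■                 ┃                  
■■■■■■■                 ┃                  
■■■■■■■                 ┃                  
■■■■■■■                 ┃                  
━━━━━━━━━━━━━━━━━━━━━━━━┗━━━━━━━━━━━━━━━━━━
                        ┃Alice Smith,13,ina
                        ┃Alice Jones,14,pen
                        ┗━━━━━━━━━━━━━━━━━━
                                           
                                           
                                           


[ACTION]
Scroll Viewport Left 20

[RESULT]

              ┃■■■■■■■■■■                 ┃
              ┃■■■■■■■■■■                 ┃
              ┃■■■■■■■■■■                 ┃
              ┃■■■■■■■■■■                 ┃
              ┃■■■■■■■■■■                 ┃
              ┃■■■■■■■■■■                 ┃
              ┃■■■■■■■■■■                 ┃
              ┃■■■■■■■■■■                 ┃
              ┗━━━━━━━━━━━━━━━━━━━━━━━━━━━┗
                                          ┃
                                          ┃
                                          ┗
                                           
                                           
                                           


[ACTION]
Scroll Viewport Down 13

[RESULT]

              ┃■■■■■■■■■■                 ┃
              ┃■■■■■■■■■■                 ┃
              ┃■■■■■■■■■■                 ┃
              ┃■■■■■■■■■■                 ┃
              ┃■■■■■■■■■■                 ┃
              ┃■■■■■■■■■■                 ┃
              ┃■■■■■■■■■■                 ┃
              ┗━━━━━━━━━━━━━━━━━━━━━━━━━━━┗
                                          ┃
                                          ┃
                                          ┗
                                           
                                           
                                           
                                           


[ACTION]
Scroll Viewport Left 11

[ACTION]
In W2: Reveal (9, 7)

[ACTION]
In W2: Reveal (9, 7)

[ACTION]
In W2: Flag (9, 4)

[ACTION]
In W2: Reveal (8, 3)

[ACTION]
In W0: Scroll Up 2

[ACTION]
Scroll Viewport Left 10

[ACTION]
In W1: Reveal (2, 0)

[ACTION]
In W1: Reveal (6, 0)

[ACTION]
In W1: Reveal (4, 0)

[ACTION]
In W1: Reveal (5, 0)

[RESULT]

              ┃■■■■■■■■■✹                 ┃
              ┃1■■■✹■■■✹✹                 ┃
              ┃■✹■■✹■■■■■                 ┃
              ┃■✹■■■■■■■■                 ┃
              ┃■■■■■■■✹■■                 ┃
              ┃✹■■■■■■■■■                 ┃
              ┃■■■■■■■■✹■                 ┃
              ┗━━━━━━━━━━━━━━━━━━━━━━━━━━━┗
                                          ┃
                                          ┃
                                          ┗
                                           
                                           
                                           
                                           


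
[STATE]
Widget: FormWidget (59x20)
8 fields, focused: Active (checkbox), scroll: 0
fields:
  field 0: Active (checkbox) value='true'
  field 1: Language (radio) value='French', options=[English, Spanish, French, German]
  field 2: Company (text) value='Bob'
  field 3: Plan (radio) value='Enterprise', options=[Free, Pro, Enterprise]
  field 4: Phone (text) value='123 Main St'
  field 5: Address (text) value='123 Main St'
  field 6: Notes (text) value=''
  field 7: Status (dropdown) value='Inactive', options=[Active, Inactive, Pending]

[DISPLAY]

> Active:     [x]                                          
  Language:   ( ) English  ( ) Spanish  (●) French  ( ) Ger
  Company:    [Bob                                        ]
  Plan:       ( ) Free  ( ) Pro  (●) Enterprise            
  Phone:      [123 Main St                                ]
  Address:    [123 Main St                                ]
  Notes:      [                                           ]
  Status:     [Inactive                                  ▼]
                                                           
                                                           
                                                           
                                                           
                                                           
                                                           
                                                           
                                                           
                                                           
                                                           
                                                           
                                                           


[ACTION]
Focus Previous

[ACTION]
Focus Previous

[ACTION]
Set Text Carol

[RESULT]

  Active:     [x]                                          
  Language:   ( ) English  ( ) Spanish  (●) French  ( ) Ger
  Company:    [Bob                                        ]
  Plan:       ( ) Free  ( ) Pro  (●) Enterprise            
  Phone:      [123 Main St                                ]
  Address:    [123 Main St                                ]
> Notes:      [Carol                                      ]
  Status:     [Inactive                                  ▼]
                                                           
                                                           
                                                           
                                                           
                                                           
                                                           
                                                           
                                                           
                                                           
                                                           
                                                           
                                                           


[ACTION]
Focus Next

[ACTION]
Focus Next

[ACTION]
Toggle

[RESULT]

> Active:     [ ]                                          
  Language:   ( ) English  ( ) Spanish  (●) French  ( ) Ger
  Company:    [Bob                                        ]
  Plan:       ( ) Free  ( ) Pro  (●) Enterprise            
  Phone:      [123 Main St                                ]
  Address:    [123 Main St                                ]
  Notes:      [Carol                                      ]
  Status:     [Inactive                                  ▼]
                                                           
                                                           
                                                           
                                                           
                                                           
                                                           
                                                           
                                                           
                                                           
                                                           
                                                           
                                                           


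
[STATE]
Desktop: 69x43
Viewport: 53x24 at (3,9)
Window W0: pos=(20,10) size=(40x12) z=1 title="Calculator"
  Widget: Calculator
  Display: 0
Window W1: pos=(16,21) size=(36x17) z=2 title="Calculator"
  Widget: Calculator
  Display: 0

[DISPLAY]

                                                     
                 ┏━━━━━━━━━━━━━━━━━━━━━━━━━━━━━━━━━━━
                 ┃ Calculator                        
                 ┠───────────────────────────────────
                 ┃                                   
                 ┃┌───┬───┬───┬───┐                  
                 ┃│ 7 │ 8 │ 9 │ ÷ │                  
                 ┃├───┼───┼───┼───┤                  
                 ┃│ 4 │ 5 │ 6 │ × │                  
                 ┃├───┼───┼───┼───┤                  
                 ┃│ 1 │ 2 │ 3 │ - │                  
                 ┃└───┴───┴───┴───┘                  
             ┏━━━━━━━━━━━━━━━━━━━━━━━━━━━━━━━━━━┓━━━━
             ┃ Calculator                       ┃    
             ┠──────────────────────────────────┨    
             ┃                                 0┃    
             ┃┌───┬───┬───┬───┐                 ┃    
             ┃│ 7 │ 8 │ 9 │ ÷ │                 ┃    
             ┃├───┼───┼───┼───┤                 ┃    
             ┃│ 4 │ 5 │ 6 │ × │                 ┃    
             ┃├───┼───┼───┼───┤                 ┃    
             ┃│ 1 │ 2 │ 3 │ - │                 ┃    
             ┃├───┼───┼───┼───┤                 ┃    
             ┃│ 0 │ . │ = │ + │                 ┃    


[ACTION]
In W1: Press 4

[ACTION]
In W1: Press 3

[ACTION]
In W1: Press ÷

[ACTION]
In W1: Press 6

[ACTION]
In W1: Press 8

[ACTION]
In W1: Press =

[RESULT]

                                                     
                 ┏━━━━━━━━━━━━━━━━━━━━━━━━━━━━━━━━━━━
                 ┃ Calculator                        
                 ┠───────────────────────────────────
                 ┃                                   
                 ┃┌───┬───┬───┬───┐                  
                 ┃│ 7 │ 8 │ 9 │ ÷ │                  
                 ┃├───┼───┼───┼───┤                  
                 ┃│ 4 │ 5 │ 6 │ × │                  
                 ┃├───┼───┼───┼───┤                  
                 ┃│ 1 │ 2 │ 3 │ - │                  
                 ┃└───┴───┴───┴───┘                  
             ┏━━━━━━━━━━━━━━━━━━━━━━━━━━━━━━━━━━┓━━━━
             ┃ Calculator                       ┃    
             ┠──────────────────────────────────┨    
             ┃                      0.6323529412┃    
             ┃┌───┬───┬───┬───┐                 ┃    
             ┃│ 7 │ 8 │ 9 │ ÷ │                 ┃    
             ┃├───┼───┼───┼───┤                 ┃    
             ┃│ 4 │ 5 │ 6 │ × │                 ┃    
             ┃├───┼───┼───┼───┤                 ┃    
             ┃│ 1 │ 2 │ 3 │ - │                 ┃    
             ┃├───┼───┼───┼───┤                 ┃    
             ┃│ 0 │ . │ = │ + │                 ┃    


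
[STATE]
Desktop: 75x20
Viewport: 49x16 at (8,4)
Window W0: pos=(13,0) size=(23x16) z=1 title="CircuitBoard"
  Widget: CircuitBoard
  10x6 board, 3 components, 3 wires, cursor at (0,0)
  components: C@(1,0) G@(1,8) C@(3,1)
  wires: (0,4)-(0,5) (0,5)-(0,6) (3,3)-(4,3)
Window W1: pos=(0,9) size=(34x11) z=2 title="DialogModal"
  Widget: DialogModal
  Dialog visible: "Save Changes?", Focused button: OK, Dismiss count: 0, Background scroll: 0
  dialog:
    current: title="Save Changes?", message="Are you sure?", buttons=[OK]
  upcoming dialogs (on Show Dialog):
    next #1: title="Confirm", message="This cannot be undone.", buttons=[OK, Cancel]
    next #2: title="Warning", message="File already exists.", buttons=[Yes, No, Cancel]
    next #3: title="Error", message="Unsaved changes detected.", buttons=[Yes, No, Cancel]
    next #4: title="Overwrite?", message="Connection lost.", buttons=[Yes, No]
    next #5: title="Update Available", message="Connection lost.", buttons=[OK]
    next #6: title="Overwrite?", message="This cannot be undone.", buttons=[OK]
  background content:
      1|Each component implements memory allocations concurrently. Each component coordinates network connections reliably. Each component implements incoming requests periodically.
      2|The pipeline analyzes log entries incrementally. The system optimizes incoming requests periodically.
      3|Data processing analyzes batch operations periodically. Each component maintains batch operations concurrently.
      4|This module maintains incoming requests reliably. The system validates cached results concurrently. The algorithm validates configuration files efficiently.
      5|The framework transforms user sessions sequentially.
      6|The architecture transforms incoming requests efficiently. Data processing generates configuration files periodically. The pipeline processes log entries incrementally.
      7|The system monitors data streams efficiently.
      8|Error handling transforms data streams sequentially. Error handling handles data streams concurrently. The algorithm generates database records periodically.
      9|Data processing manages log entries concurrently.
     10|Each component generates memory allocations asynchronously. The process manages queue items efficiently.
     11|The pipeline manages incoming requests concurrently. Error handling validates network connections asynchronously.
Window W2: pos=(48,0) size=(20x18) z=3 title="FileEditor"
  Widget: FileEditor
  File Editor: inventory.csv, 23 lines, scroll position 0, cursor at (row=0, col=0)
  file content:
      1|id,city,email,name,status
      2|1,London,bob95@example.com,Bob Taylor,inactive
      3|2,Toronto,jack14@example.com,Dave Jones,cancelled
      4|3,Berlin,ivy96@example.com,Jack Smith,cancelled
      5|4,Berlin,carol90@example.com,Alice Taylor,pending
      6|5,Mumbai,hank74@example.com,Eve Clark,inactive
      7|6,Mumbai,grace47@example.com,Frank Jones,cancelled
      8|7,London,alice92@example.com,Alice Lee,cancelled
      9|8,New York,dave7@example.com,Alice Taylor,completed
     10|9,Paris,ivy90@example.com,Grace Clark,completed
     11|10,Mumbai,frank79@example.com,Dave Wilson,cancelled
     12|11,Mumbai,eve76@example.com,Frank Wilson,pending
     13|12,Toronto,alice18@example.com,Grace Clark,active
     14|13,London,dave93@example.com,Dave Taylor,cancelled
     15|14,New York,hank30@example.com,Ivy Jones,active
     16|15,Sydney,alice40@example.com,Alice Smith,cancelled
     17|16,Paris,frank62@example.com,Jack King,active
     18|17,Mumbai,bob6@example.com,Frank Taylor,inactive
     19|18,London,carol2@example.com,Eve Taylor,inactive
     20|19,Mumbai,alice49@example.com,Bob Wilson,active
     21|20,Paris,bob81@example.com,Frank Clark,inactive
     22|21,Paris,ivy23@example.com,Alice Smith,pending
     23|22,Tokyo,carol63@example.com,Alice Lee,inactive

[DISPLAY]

     ┃0  [.]              ·┃            ┃1,London
     ┃                     ┃            ┃2,Toront
     ┃1   C                ┃            ┃3,Berlin
     ┃                     ┃            ┃4,Berlin
     ┃2                    ┃            ┃5,Mumbai
━━━━━━━━━━━━━━━━━━━━━━━━━┓ ┃            ┃6,Mumbai
Modal                    ┃ ┃            ┃7,London
─────────────────────────┨ ┃            ┃8,New Yo
mponent implements memory┃ ┃            ┃9,Paris,
┌───────────────┐g entrie┃ ┃            ┃10,Mumba
│ Save Changes? │ batch o┃ ┃            ┃11,Mumba
│ Are you sure? │coming r┃━┛            ┃12,Toron
│      [OK]     │ user se┃              ┃13,Londo
└───────────────┘rms inco┃              ┗━━━━━━━━
tem monitors data streams┃                       
━━━━━━━━━━━━━━━━━━━━━━━━━┛                       


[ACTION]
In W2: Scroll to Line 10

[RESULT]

     ┃0  [.]              ·┃            ┃10,Mumba
     ┃                     ┃            ┃11,Mumba
     ┃1   C                ┃            ┃12,Toron
     ┃                     ┃            ┃13,Londo
     ┃2                    ┃            ┃14,New Y
━━━━━━━━━━━━━━━━━━━━━━━━━┓ ┃            ┃15,Sydne
Modal                    ┃ ┃            ┃16,Paris
─────────────────────────┨ ┃            ┃17,Mumba
mponent implements memory┃ ┃            ┃18,Londo
┌───────────────┐g entrie┃ ┃            ┃19,Mumba
│ Save Changes? │ batch o┃ ┃            ┃20,Paris
│ Are you sure? │coming r┃━┛            ┃21,Paris
│      [OK]     │ user se┃              ┃22,Tokyo
└───────────────┘rms inco┃              ┗━━━━━━━━
tem monitors data streams┃                       
━━━━━━━━━━━━━━━━━━━━━━━━━┛                       


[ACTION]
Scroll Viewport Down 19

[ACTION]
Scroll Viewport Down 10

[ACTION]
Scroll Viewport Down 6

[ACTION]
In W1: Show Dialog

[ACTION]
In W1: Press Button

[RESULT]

     ┃0  [.]              ·┃            ┃10,Mumba
     ┃                     ┃            ┃11,Mumba
     ┃1   C                ┃            ┃12,Toron
     ┃                     ┃            ┃13,Londo
     ┃2                    ┃            ┃14,New Y
━━━━━━━━━━━━━━━━━━━━━━━━━┓ ┃            ┃15,Sydne
Modal                    ┃ ┃            ┃16,Paris
─────────────────────────┨ ┃            ┃17,Mumba
mponent implements memory┃ ┃            ┃18,Londo
eline analyzes log entrie┃ ┃            ┃19,Mumba
ocessing analyzes batch o┃ ┃            ┃20,Paris
dule maintains incoming r┃━┛            ┃21,Paris
mework transforms user se┃              ┃22,Tokyo
hitecture transforms inco┃              ┗━━━━━━━━
tem monitors data streams┃                       
━━━━━━━━━━━━━━━━━━━━━━━━━┛                       
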